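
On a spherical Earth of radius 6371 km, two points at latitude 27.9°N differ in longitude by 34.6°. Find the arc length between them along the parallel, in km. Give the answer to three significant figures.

Arc length along a parallel = R cos φ · Δλ (with Δλ in radians).
= 6371 × cos 27.9° × (34.6° × π/180) = 6371 × 0.8838 × 0.6039 ≈ 3400 km.

3400 km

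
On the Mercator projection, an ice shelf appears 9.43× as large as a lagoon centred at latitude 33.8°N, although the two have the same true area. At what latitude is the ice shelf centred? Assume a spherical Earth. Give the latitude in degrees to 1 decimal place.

Mercator areal scale is sec²φ, so apparent-area ratio = sec²φ₁ / sec²φ₂ = cos²φ₂ / cos²φ₁.
cos²φ₂ / cos²φ₁ = 9.43  ⇒  cos φ₁ = cos 33.8° / √9.43 = 0.8310/3.071 = 0.2706.
φ₁ = arccos(0.2706) ≈ 74.3°.

74.3°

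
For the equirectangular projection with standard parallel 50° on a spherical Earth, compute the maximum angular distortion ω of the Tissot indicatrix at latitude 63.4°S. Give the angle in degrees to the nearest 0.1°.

20.6°

With standard parallel φ₀ = 50°, the equirectangular projection gives x = Rλ cos φ₀, y = Rφ, so h = 1 and k = cos 50° / cos φ.
At 63.4°: h = 1.000, k = 1.436; principal scales a = 1.436, b = 1.000.
sin(ω/2) = (a − b)/(a + b) = 0.4356/2.436 = 0.1788, so ω = 2 arcsin(0.1788) ≈ 20.6°.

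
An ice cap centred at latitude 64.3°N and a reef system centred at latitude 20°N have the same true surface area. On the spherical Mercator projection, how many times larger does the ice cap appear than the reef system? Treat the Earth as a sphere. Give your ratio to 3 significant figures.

4.70

Mercator areal scale is sec²φ.
At 64.3°: sec²(64.3°) = 1/0.4337² = 5.317.
At 20°: sec²(20°) = 1/0.9397² = 1.132.
Ratio = 5.317/1.132 = cos²(20°)/cos²(64.3°) ≈ 4.70.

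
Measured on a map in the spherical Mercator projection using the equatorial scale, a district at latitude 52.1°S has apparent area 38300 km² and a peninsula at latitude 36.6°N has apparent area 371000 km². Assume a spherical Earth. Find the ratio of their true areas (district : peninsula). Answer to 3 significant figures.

0.0604

Mercator's areal exaggeration is sec²φ; hence true area = (apparent area) · cos²φ.
True area of district: 38300 × cos²(52.1°) = 38300 × 0.3773 = 14450 km².
True area of peninsula: 371000 × cos²(36.6°) = 371000 × 0.6445 = 239100 km².
Ratio = 14450 / 239100 ≈ 0.0604.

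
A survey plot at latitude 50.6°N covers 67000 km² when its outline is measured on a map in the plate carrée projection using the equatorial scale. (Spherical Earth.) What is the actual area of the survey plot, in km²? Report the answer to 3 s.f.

For the equirectangular projection with φ₀ = 0 (plate carrée), h = 1 along meridians and k = sec φ along parallels.
Areal scale = h·k = 1 × sec φ; at 50.6°, h = 1.000, k = 1.575, so h·k = 1.575.
True area = apparent / (areal scale) = 67000 / 1.575 ≈ 42500 km².

42500 km²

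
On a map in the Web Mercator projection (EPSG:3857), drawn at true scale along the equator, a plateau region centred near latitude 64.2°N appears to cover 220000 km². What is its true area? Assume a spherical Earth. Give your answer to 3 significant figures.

41700 km²

The Mercator projection is conformal; its linear scale factor is the same in every direction and equals sec φ = 1/cos φ.
Areal scale = k² = sec²φ = 1/cos²(64.2°) = 1/0.4352² = 5.279.
True area = apparent / (areal scale) = 220000 / 5.279 ≈ 41700 km².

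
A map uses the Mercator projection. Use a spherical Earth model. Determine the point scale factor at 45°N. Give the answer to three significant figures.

1.41

The Mercator projection is conformal; its linear scale factor is the same in every direction and equals sec φ = 1/cos φ.
k = 1/cos 45° = 1/0.7071 = 1.414.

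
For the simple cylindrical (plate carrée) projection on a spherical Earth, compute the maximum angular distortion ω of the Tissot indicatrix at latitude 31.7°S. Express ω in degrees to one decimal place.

In the plate carrée (x = Rλ, y = Rφ), meridians are true-scale (h = 1) and parallels are stretched by k = sec φ.
At 31.7°: h = 1.000, k = 1.175; principal scales a = 1.175, b = 1.000.
sin(ω/2) = (a − b)/(a + b) = 0.1753/2.175 = 0.08061, so ω = 2 arcsin(0.08061) ≈ 9.2°.

9.2°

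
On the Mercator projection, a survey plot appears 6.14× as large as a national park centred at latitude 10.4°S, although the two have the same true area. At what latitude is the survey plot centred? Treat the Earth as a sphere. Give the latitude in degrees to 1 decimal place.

Mercator areal scale is sec²φ, so apparent-area ratio = sec²φ₁ / sec²φ₂ = cos²φ₂ / cos²φ₁.
cos²φ₂ / cos²φ₁ = 6.14  ⇒  cos φ₁ = cos 10.4° / √6.14 = 0.9836/2.478 = 0.3969.
φ₁ = arccos(0.3969) ≈ 66.6°.

66.6°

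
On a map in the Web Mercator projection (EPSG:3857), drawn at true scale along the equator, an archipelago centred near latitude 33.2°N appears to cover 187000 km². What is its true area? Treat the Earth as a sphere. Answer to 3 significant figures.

131000 km²

For Mercator, h = k = sec φ (a conformal cylindrical projection has a single point scale, 1/cos φ).
Areal scale = k² = sec²φ = 1/cos²(33.2°) = 1/0.8368² = 1.428.
True area = apparent / (areal scale) = 187000 / 1.428 ≈ 131000 km².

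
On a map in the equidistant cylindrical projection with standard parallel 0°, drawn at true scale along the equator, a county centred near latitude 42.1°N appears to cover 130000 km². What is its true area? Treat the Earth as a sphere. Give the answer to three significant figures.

96500 km²

Plate carrée maps x = Rλ, y = Rφ. The meridian scale is h = 1 and the parallel scale is k = 1/cos φ = sec φ.
Areal scale = h·k = 1 × sec φ; at 42.1°, h = 1.000, k = 1.348, so h·k = 1.348.
True area = apparent / (areal scale) = 130000 / 1.348 ≈ 96500 km².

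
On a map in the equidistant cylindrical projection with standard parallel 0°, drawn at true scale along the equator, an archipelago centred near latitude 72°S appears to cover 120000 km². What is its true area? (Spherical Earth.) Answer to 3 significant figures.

37100 km²

In the plate carrée (x = Rλ, y = Rφ), meridians are true-scale (h = 1) and parallels are stretched by k = sec φ.
Areal scale = h·k = 1 × sec φ; at 72°, h = 1.000, k = 3.236, so h·k = 3.236.
True area = apparent / (areal scale) = 120000 / 3.236 ≈ 37100 km².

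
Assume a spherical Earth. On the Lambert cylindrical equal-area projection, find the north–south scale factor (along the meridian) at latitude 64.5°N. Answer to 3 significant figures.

0.431

The Lambert cylindrical equal-area projection is the cylindrical equal-area projection with its standard parallel at the equator (φ₀ = 0). For cylindrical equal-area with standard parallel φ₀, h = cos φ / cos φ₀ and k = cos φ₀ / cos φ, so h·k = 1.
h = cos 64.5° / cos 0° = 0.4305/1.000 = 0.4305.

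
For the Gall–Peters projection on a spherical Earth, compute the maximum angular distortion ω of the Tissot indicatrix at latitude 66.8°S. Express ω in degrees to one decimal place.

63.5°

Gall–Peters is a cylindrical equal-area projection with standard parallels at ±45°. Cylindrical equal-area (φ₀ = 45°): h = cos φ / cos 45° along meridians, k = cos 45° / cos φ along parallels; h·k = 1.
At 66.8°: h = 0.5571, k = 1.795; principal scales a = 1.795, b = 0.5571.
sin(ω/2) = (a − b)/(a + b) = 1.238/2.352 = 0.5263, so ω = 2 arcsin(0.5263) ≈ 63.5°.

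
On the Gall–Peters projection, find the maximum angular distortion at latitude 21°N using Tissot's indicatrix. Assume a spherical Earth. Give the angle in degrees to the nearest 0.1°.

The Gall–Peters projection is cylindrical equal-area with φ₀ = 45°. For cylindrical equal-area with standard parallel φ₀, h = cos φ / cos φ₀ and k = cos φ₀ / cos φ, so h·k = 1.
At 21°: h = 1.320, k = 0.7574; principal scales a = 1.320, b = 0.7574.
sin(ω/2) = (a − b)/(a + b) = 0.5629/2.078 = 0.2709, so ω = 2 arcsin(0.2709) ≈ 31.4°.

31.4°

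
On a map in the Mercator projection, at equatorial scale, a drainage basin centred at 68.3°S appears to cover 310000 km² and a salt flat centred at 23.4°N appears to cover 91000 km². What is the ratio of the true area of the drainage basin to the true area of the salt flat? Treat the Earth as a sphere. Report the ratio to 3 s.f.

Since Mercator area scale is 1/cos²φ, the true area equals the apparent area multiplied by cos²φ.
True area of drainage basin: 310000 × cos²(68.3°) = 310000 × 0.1367 = 42380 km².
True area of salt flat: 91000 × cos²(23.4°) = 91000 × 0.8423 = 76650 km².
Ratio = 42380 / 76650 ≈ 0.553.

0.553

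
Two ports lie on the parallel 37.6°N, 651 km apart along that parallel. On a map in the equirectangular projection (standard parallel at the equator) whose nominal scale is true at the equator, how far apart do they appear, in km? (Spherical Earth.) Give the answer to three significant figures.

822 km

In the plate carrée (x = Rλ, y = Rφ), meridians are true-scale (h = 1) and parallels are stretched by k = sec φ.
Along the parallel, k = sec 37.6° = 1/0.7923 = 1.262.
Map distance = 651 × 1.262 ≈ 822 km.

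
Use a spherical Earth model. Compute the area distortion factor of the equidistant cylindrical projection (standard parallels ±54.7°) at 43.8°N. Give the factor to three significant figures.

0.801

With standard parallel φ₀ = 54.7°, the equirectangular projection gives x = Rλ cos φ₀, y = Rφ, so h = 1 and k = cos 54.7° / cos φ.
Areal scale = h·k = 1 × cos φ₀ / cos φ; at 43.8°, h = 1.000, k = 0.8006, so h·k = 0.8006.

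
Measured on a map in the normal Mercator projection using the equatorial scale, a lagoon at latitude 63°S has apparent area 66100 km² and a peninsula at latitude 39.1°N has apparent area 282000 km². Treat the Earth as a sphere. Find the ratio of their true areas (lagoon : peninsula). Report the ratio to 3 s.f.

0.0802

On Mercator the areal scale is sec²φ, so true area = apparent × cos²φ.
True area of lagoon: 66100 × cos²(63°) = 66100 × 0.2061 = 13620 km².
True area of peninsula: 282000 × cos²(39.1°) = 282000 × 0.6022 = 169800 km².
Ratio = 13620 / 169800 ≈ 0.0802.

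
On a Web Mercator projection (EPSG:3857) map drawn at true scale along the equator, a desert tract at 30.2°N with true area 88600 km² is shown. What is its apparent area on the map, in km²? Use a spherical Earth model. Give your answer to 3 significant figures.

119000 km²

The Mercator projection is conformal; its linear scale factor is the same in every direction and equals sec φ = 1/cos φ.
Areal scale = k² = sec²φ = 1/cos²(30.2°) = 1/0.8643² = 1.339.
Apparent area = 88600 × 1.339 ≈ 119000 km².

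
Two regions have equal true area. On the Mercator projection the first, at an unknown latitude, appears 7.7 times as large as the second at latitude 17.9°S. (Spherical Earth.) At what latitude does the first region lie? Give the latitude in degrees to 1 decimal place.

On Mercator, (apparent₁)/(apparent₂) = sec²φ₁ / sec²φ₂ when true areas are equal.
cos²φ₂ / cos²φ₁ = 7.7  ⇒  cos φ₁ = cos 17.9° / √7.7 = 0.9516/2.775 = 0.3429.
φ₁ = arccos(0.3429) ≈ 69.9°.

69.9°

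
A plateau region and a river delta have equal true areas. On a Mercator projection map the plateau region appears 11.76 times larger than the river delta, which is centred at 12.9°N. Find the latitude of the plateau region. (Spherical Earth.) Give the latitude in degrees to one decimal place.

73.5°

For equal true areas on Mercator, apparent areas scale as sec²φ, so the ratio is cos²φ₂ / cos²φ₁.
cos²φ₂ / cos²φ₁ = 11.76  ⇒  cos φ₁ = cos 12.9° / √11.76 = 0.9748/3.429 = 0.2842.
φ₁ = arccos(0.2842) ≈ 73.5°.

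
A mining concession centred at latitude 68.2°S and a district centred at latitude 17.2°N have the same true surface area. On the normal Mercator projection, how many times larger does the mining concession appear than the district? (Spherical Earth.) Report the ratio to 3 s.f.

Mercator areal scale is sec²φ.
At 68.2°: sec²(68.2°) = 1/0.3714² = 7.251.
At 17.2°: sec²(17.2°) = 1/0.9553² = 1.096.
Ratio = 7.251/1.096 = cos²(17.2°)/cos²(68.2°) ≈ 6.62.

6.62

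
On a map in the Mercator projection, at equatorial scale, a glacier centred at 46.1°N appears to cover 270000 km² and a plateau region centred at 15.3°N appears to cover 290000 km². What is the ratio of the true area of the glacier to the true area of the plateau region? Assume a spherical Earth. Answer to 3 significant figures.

Since Mercator area scale is 1/cos²φ, the true area equals the apparent area multiplied by cos²φ.
True area of glacier: 270000 × cos²(46.1°) = 270000 × 0.4808 = 129800 km².
True area of plateau region: 290000 × cos²(15.3°) = 290000 × 0.9304 = 269800 km².
Ratio = 129800 / 269800 ≈ 0.481.

0.481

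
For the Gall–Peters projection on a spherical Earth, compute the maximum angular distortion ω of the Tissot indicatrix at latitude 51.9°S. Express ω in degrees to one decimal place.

15.6°

Gall–Peters is a cylindrical equal-area projection with standard parallels at ±45°. For cylindrical equal-area with standard parallel φ₀, h = cos φ / cos φ₀ and k = cos φ₀ / cos φ, so h·k = 1.
At 51.9°: h = 0.8726, k = 1.146; principal scales a = 1.146, b = 0.8726.
sin(ω/2) = (a − b)/(a + b) = 0.2734/2.019 = 0.1354, so ω = 2 arcsin(0.1354) ≈ 15.6°.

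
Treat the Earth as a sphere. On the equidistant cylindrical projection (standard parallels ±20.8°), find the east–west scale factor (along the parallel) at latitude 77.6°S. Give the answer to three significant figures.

4.35

The equidistant cylindrical projection with φ₀ = 20.8° has h = 1 (meridians true) and k = cos φ₀ / cos φ along parallels.
k = cos 20.8° / cos 77.6° = 0.9348/0.2147 = 4.353.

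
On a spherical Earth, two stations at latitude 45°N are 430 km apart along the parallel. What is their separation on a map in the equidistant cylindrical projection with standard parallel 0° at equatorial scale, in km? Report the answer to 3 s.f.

Plate carrée maps x = Rλ, y = Rφ. The meridian scale is h = 1 and the parallel scale is k = 1/cos φ = sec φ.
Along the parallel, k = sec 45° = 1/0.7071 = 1.414.
Map distance = 430 × 1.414 ≈ 608 km.

608 km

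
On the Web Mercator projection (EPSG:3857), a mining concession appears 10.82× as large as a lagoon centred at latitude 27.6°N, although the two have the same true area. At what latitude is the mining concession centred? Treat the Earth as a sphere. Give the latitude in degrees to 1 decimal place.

74.4°

On Mercator, (apparent₁)/(apparent₂) = sec²φ₁ / sec²φ₂ when true areas are equal.
cos²φ₂ / cos²φ₁ = 10.82  ⇒  cos φ₁ = cos 27.6° / √10.82 = 0.8862/3.289 = 0.2694.
φ₁ = arccos(0.2694) ≈ 74.4°.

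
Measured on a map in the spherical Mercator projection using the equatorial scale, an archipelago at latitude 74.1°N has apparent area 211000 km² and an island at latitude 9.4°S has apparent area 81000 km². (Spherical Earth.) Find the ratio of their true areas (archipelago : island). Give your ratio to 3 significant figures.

Since Mercator area scale is 1/cos²φ, the true area equals the apparent area multiplied by cos²φ.
True area of archipelago: 211000 × cos²(74.1°) = 211000 × 0.07505 = 15840 km².
True area of island: 81000 × cos²(9.4°) = 81000 × 0.9733 = 78840 km².
Ratio = 15840 / 78840 ≈ 0.201.

0.201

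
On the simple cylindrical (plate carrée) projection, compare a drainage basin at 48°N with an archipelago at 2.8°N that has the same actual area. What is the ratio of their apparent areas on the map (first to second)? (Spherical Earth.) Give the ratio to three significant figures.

Plate carrée maps x = Rλ, y = Rφ. The meridian scale is h = 1 and the parallel scale is k = 1/cos φ = sec φ.
Areal scale at 48°: h·k = 1.000 × 1.494 = 1.494.
Areal scale at 2.8°: h·k = 1.000 × 1.001 = 1.001.
Ratio = 1.494/1.001 ≈ 1.49.

1.49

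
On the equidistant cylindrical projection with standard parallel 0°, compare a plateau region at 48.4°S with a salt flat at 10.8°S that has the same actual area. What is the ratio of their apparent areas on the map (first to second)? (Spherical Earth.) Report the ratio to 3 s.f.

1.48

In the plate carrée (x = Rλ, y = Rφ), meridians are true-scale (h = 1) and parallels are stretched by k = sec φ.
Areal scale at 48.4°: h·k = 1.000 × 1.506 = 1.506.
Areal scale at 10.8°: h·k = 1.000 × 1.018 = 1.018.
Ratio = 1.506/1.018 ≈ 1.48.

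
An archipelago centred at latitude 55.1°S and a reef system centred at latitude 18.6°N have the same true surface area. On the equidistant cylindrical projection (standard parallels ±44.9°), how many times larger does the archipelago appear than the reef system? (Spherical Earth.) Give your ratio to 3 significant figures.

The equidistant cylindrical projection with φ₀ = 44.9° has h = 1 (meridians true) and k = cos φ₀ / cos φ along parallels.
Areal scale at 55.1°: h·k = 1.000 × 1.238 = 1.238.
Areal scale at 18.6°: h·k = 1.000 × 0.7474 = 0.7474.
Ratio = 1.238/0.7474 ≈ 1.66.

1.66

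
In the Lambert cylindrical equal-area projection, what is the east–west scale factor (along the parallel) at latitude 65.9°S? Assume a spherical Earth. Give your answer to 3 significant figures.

The Lambert cylindrical equal-area projection is the cylindrical equal-area projection with its standard parallel at the equator (φ₀ = 0). Cylindrical equal-area (φ₀ = 0°): h = cos φ / cos 0° along meridians, k = cos 0° / cos φ along parallels; h·k = 1.
k = cos 0° / cos 65.9° = 1.000/0.4083 = 2.449.

2.45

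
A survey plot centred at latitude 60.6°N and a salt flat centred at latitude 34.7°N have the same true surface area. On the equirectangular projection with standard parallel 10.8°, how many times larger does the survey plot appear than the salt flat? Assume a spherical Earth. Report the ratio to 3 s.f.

The equidistant cylindrical projection with φ₀ = 10.8° has h = 1 (meridians true) and k = cos φ₀ / cos φ along parallels.
Areal scale at 60.6°: h·k = 1.000 × 2.001 = 2.001.
Areal scale at 34.7°: h·k = 1.000 × 1.195 = 1.195.
Ratio = 2.001/1.195 ≈ 1.67.

1.67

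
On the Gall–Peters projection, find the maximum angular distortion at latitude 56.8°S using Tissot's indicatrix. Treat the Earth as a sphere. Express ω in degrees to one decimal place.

The Gall–Peters projection is cylindrical equal-area with φ₀ = 45°. For cylindrical equal-area with standard parallel φ₀, h = cos φ / cos φ₀ and k = cos φ₀ / cos φ, so h·k = 1.
At 56.8°: h = 0.7744, k = 1.291; principal scales a = 1.291, b = 0.7744.
sin(ω/2) = (a − b)/(a + b) = 0.5170/2.066 = 0.2503, so ω = 2 arcsin(0.2503) ≈ 29.0°.

29.0°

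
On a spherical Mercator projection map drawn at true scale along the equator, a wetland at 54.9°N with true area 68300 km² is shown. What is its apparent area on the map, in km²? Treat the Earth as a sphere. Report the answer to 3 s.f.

207000 km²

The Mercator projection is conformal; its linear scale factor is the same in every direction and equals sec φ = 1/cos φ.
Areal scale = k² = sec²φ = 1/cos²(54.9°) = 1/0.5750² = 3.025.
Apparent area = 68300 × 3.025 ≈ 207000 km².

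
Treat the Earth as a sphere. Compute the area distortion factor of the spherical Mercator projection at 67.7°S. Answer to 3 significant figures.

6.95

Mercator is conformal, so the point scale is isotropic: h = k = sec φ = 1/cos φ.
Areal scale = k² = sec²φ = 1/cos²(67.7°) = 1/0.3795² = 6.945.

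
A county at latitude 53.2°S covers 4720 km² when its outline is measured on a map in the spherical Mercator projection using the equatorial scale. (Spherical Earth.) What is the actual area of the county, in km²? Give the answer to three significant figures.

Mercator is conformal, so the point scale is isotropic: h = k = sec φ = 1/cos φ.
Areal scale = k² = sec²φ = 1/cos²(53.2°) = 1/0.5990² = 2.787.
True area = apparent / (areal scale) = 4720 / 2.787 ≈ 1690 km².

1690 km²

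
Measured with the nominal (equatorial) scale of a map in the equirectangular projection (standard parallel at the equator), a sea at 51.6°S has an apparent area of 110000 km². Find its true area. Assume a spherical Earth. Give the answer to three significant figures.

68300 km²

In the plate carrée (x = Rλ, y = Rφ), meridians are true-scale (h = 1) and parallels are stretched by k = sec φ.
Areal scale = h·k = 1 × sec φ; at 51.6°, h = 1.000, k = 1.610, so h·k = 1.610.
True area = apparent / (areal scale) = 110000 / 1.610 ≈ 68300 km².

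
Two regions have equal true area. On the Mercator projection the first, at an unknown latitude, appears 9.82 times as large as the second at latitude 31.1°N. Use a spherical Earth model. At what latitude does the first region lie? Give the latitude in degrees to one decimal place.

74.1°

Mercator areal scale is sec²φ, so apparent-area ratio = sec²φ₁ / sec²φ₂ = cos²φ₂ / cos²φ₁.
cos²φ₂ / cos²φ₁ = 9.82  ⇒  cos φ₁ = cos 31.1° / √9.82 = 0.8563/3.134 = 0.2732.
φ₁ = arccos(0.2732) ≈ 74.1°.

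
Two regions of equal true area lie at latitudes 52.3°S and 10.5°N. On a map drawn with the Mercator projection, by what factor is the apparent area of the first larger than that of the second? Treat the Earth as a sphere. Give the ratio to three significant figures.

2.59

Mercator areal scale is sec²φ.
At 52.3°: sec²(52.3°) = 1/0.6115² = 2.674.
At 10.5°: sec²(10.5°) = 1/0.9833² = 1.034.
Ratio = 2.674/1.034 = cos²(10.5°)/cos²(52.3°) ≈ 2.59.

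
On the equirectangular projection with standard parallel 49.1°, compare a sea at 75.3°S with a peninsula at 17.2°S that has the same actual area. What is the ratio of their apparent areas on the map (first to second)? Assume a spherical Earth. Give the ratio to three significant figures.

With standard parallel φ₀ = 49.1°, the equirectangular projection gives x = Rλ cos φ₀, y = Rφ, so h = 1 and k = cos 49.1° / cos φ.
Areal scale at 75.3°: h·k = 1.000 × 2.580 = 2.580.
Areal scale at 17.2°: h·k = 1.000 × 0.6854 = 0.6854.
Ratio = 2.580/0.6854 ≈ 3.76.

3.76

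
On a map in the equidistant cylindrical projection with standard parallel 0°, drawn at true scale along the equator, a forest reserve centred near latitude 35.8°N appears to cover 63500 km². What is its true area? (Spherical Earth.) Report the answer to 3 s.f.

For the equirectangular projection with φ₀ = 0 (plate carrée), h = 1 along meridians and k = sec φ along parallels.
Areal scale = h·k = 1 × sec φ; at 35.8°, h = 1.000, k = 1.233, so h·k = 1.233.
True area = apparent / (areal scale) = 63500 / 1.233 ≈ 51500 km².

51500 km²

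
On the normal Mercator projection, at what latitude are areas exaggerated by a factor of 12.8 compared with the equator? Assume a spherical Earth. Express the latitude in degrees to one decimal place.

73.8°

Mercator areal scale is sec²φ.
sec²φ = 12.8  ⇒  cos²φ = 0.07812  ⇒  cos φ = 0.2795.
φ = arccos(0.2795) ≈ 73.8°.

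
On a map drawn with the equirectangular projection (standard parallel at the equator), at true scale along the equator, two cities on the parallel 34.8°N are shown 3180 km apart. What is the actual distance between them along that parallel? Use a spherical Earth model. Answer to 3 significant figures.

2610 km

For the equirectangular projection with φ₀ = 0 (plate carrée), h = 1 along meridians and k = sec φ along parallels.
Along the parallel at 34.8°, map distances are exaggerated by k = sec 34.8° = 1.218.
True distance = 3180 / 1.218 = 3180 × cos 34.8° ≈ 2610 km.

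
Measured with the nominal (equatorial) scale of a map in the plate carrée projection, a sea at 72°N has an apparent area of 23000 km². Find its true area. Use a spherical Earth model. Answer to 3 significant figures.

For the equirectangular projection with φ₀ = 0 (plate carrée), h = 1 along meridians and k = sec φ along parallels.
Areal scale = h·k = 1 × sec φ; at 72°, h = 1.000, k = 3.236, so h·k = 3.236.
True area = apparent / (areal scale) = 23000 / 3.236 ≈ 7110 km².

7110 km²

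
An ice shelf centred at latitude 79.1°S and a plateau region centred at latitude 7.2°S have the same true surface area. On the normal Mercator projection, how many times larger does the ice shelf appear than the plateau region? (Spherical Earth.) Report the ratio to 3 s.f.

27.5

Mercator is conformal with k = sec φ, so areal scale = k² = sec²φ.
At 79.1°: sec²(79.1°) = 1/0.1891² = 27.97.
At 7.2°: sec²(7.2°) = 1/0.9921² = 1.016.
Ratio = 27.97/1.016 = cos²(7.2°)/cos²(79.1°) ≈ 27.5.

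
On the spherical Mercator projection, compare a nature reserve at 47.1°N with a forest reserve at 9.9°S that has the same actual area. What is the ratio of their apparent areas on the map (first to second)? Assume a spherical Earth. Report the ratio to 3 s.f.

2.09

Mercator areal scale is sec²φ.
At 47.1°: sec²(47.1°) = 1/0.6807² = 2.158.
At 9.9°: sec²(9.9°) = 1/0.9851² = 1.030.
Ratio = 2.158/1.030 = cos²(9.9°)/cos²(47.1°) ≈ 2.09.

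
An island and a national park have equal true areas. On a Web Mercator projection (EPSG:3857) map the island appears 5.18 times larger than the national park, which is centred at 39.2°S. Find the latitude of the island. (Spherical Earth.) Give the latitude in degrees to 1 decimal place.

70.1°

On Mercator, (apparent₁)/(apparent₂) = sec²φ₁ / sec²φ₂ when true areas are equal.
cos²φ₂ / cos²φ₁ = 5.18  ⇒  cos φ₁ = cos 39.2° / √5.18 = 0.7749/2.276 = 0.3405.
φ₁ = arccos(0.3405) ≈ 70.1°.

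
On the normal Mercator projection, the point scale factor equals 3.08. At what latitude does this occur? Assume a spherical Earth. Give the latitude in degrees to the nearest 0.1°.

Mercator scale is k = sec φ = 1/cos φ.
1/cos φ = 3.08  ⇒  cos φ = 0.3247  ⇒  φ = arccos(0.3247) ≈ 71.1°.

71.1°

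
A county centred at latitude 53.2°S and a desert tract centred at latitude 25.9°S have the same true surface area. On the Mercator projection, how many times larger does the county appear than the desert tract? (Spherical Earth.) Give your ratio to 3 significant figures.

2.26

On Mercator, area is exaggerated by sec²φ = 1/cos²φ.
At 53.2°: sec²(53.2°) = 1/0.5990² = 2.787.
At 25.9°: sec²(25.9°) = 1/0.8996² = 1.236.
Ratio = 2.787/1.236 = cos²(25.9°)/cos²(53.2°) ≈ 2.26.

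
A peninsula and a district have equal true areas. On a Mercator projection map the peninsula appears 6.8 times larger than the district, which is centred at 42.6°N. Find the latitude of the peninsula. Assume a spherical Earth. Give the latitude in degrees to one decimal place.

73.6°

For equal true areas on Mercator, apparent areas scale as sec²φ, so the ratio is cos²φ₂ / cos²φ₁.
cos²φ₂ / cos²φ₁ = 6.8  ⇒  cos φ₁ = cos 42.6° / √6.8 = 0.7361/2.608 = 0.2823.
φ₁ = arccos(0.2823) ≈ 73.6°.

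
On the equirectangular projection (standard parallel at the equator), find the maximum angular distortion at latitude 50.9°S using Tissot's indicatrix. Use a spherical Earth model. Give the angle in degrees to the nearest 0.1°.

26.2°

For the equirectangular projection with φ₀ = 0 (plate carrée), h = 1 along meridians and k = sec φ along parallels.
At 50.9°: h = 1.000, k = 1.586; principal scales a = 1.586, b = 1.000.
sin(ω/2) = (a − b)/(a + b) = 0.5856/2.586 = 0.2265, so ω = 2 arcsin(0.2265) ≈ 26.2°.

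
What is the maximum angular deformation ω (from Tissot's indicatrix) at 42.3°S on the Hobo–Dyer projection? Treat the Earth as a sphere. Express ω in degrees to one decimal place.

Hobo–Dyer is a cylindrical equal-area projection with standard parallels at ±37.5°. Cylindrical equal-area (φ₀ = 37.5°): h = cos φ / cos 37.5° along meridians, k = cos 37.5° / cos φ along parallels; h·k = 1.
At 42.3°: h = 0.9323, k = 1.073; principal scales a = 1.073, b = 0.9323.
sin(ω/2) = (a − b)/(a + b) = 0.1403/2.005 = 0.07000, so ω = 2 arcsin(0.07000) ≈ 8.0°.

8.0°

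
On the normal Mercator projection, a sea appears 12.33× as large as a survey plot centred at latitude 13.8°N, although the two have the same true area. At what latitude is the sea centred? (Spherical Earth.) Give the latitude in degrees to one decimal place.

73.9°

On Mercator, (apparent₁)/(apparent₂) = sec²φ₁ / sec²φ₂ when true areas are equal.
cos²φ₂ / cos²φ₁ = 12.33  ⇒  cos φ₁ = cos 13.8° / √12.33 = 0.9711/3.511 = 0.2766.
φ₁ = arccos(0.2766) ≈ 73.9°.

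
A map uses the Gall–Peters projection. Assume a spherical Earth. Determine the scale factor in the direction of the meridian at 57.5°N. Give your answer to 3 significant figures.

Gall–Peters is a cylindrical equal-area projection with standard parallels at ±45°. Cylindrical equal-area (φ₀ = 45°): h = cos φ / cos 45° along meridians, k = cos 45° / cos φ along parallels; h·k = 1.
h = cos 57.5° / cos 45° = 0.5373/0.7071 = 0.7599.

0.760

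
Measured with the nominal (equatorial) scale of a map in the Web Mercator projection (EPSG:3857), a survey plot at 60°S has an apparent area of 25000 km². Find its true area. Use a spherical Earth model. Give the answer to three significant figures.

6250 km²

Mercator is conformal, so the point scale is isotropic: h = k = sec φ = 1/cos φ.
Areal scale = k² = sec²φ = 1/cos²(60°) = 1/0.5000² = 4.000.
True area = apparent / (areal scale) = 25000 / 4.000 ≈ 6250 km².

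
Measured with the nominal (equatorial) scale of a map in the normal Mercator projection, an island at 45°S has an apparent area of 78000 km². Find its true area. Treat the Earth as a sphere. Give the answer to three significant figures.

39000 km²

For Mercator, h = k = sec φ (a conformal cylindrical projection has a single point scale, 1/cos φ).
Areal scale = k² = sec²φ = 1/cos²(45°) = 1/0.7071² = 2.000.
True area = apparent / (areal scale) = 78000 / 2.000 ≈ 39000 km².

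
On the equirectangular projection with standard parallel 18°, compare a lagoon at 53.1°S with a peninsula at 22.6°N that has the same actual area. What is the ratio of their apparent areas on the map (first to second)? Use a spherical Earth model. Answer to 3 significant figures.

1.54

In the equirectangular projection with standard parallel φ₀ = 18° (x = Rλ cos φ₀, y = Rφ), meridians are true-scale (h = 1) and the parallel scale is k = cos φ₀ / cos φ.
Areal scale at 53.1°: h·k = 1.000 × 1.584 = 1.584.
Areal scale at 22.6°: h·k = 1.000 × 1.030 = 1.030.
Ratio = 1.584/1.030 ≈ 1.54.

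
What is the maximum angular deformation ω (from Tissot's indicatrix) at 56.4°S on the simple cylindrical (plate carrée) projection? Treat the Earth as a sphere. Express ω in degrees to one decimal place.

33.4°

Plate carrée maps x = Rλ, y = Rφ. The meridian scale is h = 1 and the parallel scale is k = 1/cos φ = sec φ.
At 56.4°: h = 1.000, k = 1.807; principal scales a = 1.807, b = 1.000.
sin(ω/2) = (a − b)/(a + b) = 0.8070/2.807 = 0.2875, so ω = 2 arcsin(0.2875) ≈ 33.4°.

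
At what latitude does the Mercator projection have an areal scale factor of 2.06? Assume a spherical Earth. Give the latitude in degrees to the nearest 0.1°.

Mercator areal scale is sec²φ.
sec²φ = 2.06  ⇒  cos²φ = 0.4854  ⇒  cos φ = 0.6967.
φ = arccos(0.6967) ≈ 45.8°.

45.8°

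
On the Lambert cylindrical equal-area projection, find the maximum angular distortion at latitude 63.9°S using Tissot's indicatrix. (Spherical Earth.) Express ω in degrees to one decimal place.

85.0°

The Lambert cylindrical equal-area projection is the cylindrical equal-area projection with its standard parallel at the equator (φ₀ = 0). A cylindrical equal-area projection with standard parallel φ₀ has meridian scale h = cos φ / cos φ₀ and parallel scale k = cos φ₀ / cos φ (so areas are preserved, h·k = 1).
At 63.9°: h = 0.4399, k = 2.273; principal scales a = 2.273, b = 0.4399.
sin(ω/2) = (a − b)/(a + b) = 1.833/2.713 = 0.6757, so ω = 2 arcsin(0.6757) ≈ 85.0°.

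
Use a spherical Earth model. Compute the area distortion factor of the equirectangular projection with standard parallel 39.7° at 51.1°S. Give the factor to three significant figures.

1.23

The equidistant cylindrical projection with φ₀ = 39.7° has h = 1 (meridians true) and k = cos φ₀ / cos φ along parallels.
Areal scale = h·k = 1 × cos φ₀ / cos φ; at 51.1°, h = 1.000, k = 1.225, so h·k = 1.225.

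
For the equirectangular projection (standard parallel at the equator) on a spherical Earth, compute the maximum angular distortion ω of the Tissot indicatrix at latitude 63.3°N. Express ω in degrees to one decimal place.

In the plate carrée (x = Rλ, y = Rφ), meridians are true-scale (h = 1) and parallels are stretched by k = sec φ.
At 63.3°: h = 1.000, k = 2.226; principal scales a = 2.226, b = 1.000.
sin(ω/2) = (a − b)/(a + b) = 1.226/3.226 = 0.3800, so ω = 2 arcsin(0.3800) ≈ 44.7°.

44.7°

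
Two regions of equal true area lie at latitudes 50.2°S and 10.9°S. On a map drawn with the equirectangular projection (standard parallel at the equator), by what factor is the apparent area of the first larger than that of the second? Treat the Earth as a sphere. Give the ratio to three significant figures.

In the plate carrée (x = Rλ, y = Rφ), meridians are true-scale (h = 1) and parallels are stretched by k = sec φ.
Areal scale at 50.2°: h·k = 1.000 × 1.562 = 1.562.
Areal scale at 10.9°: h·k = 1.000 × 1.018 = 1.018.
Ratio = 1.562/1.018 ≈ 1.53.

1.53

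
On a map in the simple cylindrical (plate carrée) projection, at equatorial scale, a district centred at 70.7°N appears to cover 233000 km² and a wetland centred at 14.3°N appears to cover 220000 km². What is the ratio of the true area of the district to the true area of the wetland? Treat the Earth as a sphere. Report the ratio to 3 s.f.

Plate carrée has h = 1 and k = sec φ, giving areal scale sec φ; true area = (apparent area) · cos φ.
True area of district: 233000 × cos(70.7°) = 233000 × 0.3305 = 77010 km².
True area of wetland: 220000 × cos(14.3°) = 220000 × 0.9690 = 213200 km².
Ratio = 77010 / 213200 ≈ 0.361.

0.361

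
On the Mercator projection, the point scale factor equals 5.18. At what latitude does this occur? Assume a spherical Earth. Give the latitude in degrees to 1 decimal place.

78.9°

Mercator scale is k = sec φ = 1/cos φ.
1/cos φ = 5.18  ⇒  cos φ = 0.1931  ⇒  φ = arccos(0.1931) ≈ 78.9°.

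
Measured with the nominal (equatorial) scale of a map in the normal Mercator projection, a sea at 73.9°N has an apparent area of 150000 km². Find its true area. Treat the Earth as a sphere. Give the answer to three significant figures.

11500 km²

The Mercator projection is conformal; its linear scale factor is the same in every direction and equals sec φ = 1/cos φ.
Areal scale = k² = sec²φ = 1/cos²(73.9°) = 1/0.2773² = 13.00.
True area = apparent / (areal scale) = 150000 / 13.00 ≈ 11500 km².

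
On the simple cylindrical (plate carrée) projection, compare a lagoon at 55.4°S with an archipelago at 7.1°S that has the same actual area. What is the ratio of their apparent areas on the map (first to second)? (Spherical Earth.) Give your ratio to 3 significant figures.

In the plate carrée (x = Rλ, y = Rφ), meridians are true-scale (h = 1) and parallels are stretched by k = sec φ.
Areal scale at 55.4°: h·k = 1.000 × 1.761 = 1.761.
Areal scale at 7.1°: h·k = 1.000 × 1.008 = 1.008.
Ratio = 1.761/1.008 ≈ 1.75.

1.75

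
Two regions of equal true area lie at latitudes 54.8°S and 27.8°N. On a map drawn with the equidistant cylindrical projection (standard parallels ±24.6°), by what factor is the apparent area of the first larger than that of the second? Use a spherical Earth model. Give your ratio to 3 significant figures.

With standard parallel φ₀ = 24.6°, the equirectangular projection gives x = Rλ cos φ₀, y = Rφ, so h = 1 and k = cos 24.6° / cos φ.
Areal scale at 54.8°: h·k = 1.000 × 1.577 = 1.577.
Areal scale at 27.8°: h·k = 1.000 × 1.028 = 1.028.
Ratio = 1.577/1.028 ≈ 1.53.

1.53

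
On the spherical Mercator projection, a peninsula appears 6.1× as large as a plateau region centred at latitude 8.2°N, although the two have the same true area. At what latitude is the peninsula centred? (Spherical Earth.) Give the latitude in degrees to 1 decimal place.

66.4°

For equal true areas on Mercator, apparent areas scale as sec²φ, so the ratio is cos²φ₂ / cos²φ₁.
cos²φ₂ / cos²φ₁ = 6.1  ⇒  cos φ₁ = cos 8.2° / √6.1 = 0.9898/2.470 = 0.4007.
φ₁ = arccos(0.4007) ≈ 66.4°.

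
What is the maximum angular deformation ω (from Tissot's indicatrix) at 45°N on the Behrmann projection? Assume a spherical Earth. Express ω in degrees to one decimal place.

The Behrmann projection is cylindrical equal-area with φ₀ = 30°. Cylindrical equal-area (φ₀ = 30°): h = cos φ / cos 30° along meridians, k = cos 30° / cos φ along parallels; h·k = 1.
At 45°: h = 0.8165, k = 1.225; principal scales a = 1.225, b = 0.8165.
sin(ω/2) = (a − b)/(a + b) = 0.4082/2.041 = 0.2000, so ω = 2 arcsin(0.2000) ≈ 23.1°.

23.1°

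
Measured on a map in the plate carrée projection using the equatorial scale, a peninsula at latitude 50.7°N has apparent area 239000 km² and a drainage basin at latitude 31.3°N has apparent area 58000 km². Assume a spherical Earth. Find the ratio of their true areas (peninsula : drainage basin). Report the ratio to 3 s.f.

3.05

On the plate carrée, areal scale = h·k = 1 × sec φ, so true area = apparent × cos φ.
True area of peninsula: 239000 × cos(50.7°) = 239000 × 0.6334 = 151400 km².
True area of drainage basin: 58000 × cos(31.3°) = 58000 × 0.8545 = 49560 km².
Ratio = 151400 / 49560 ≈ 3.05.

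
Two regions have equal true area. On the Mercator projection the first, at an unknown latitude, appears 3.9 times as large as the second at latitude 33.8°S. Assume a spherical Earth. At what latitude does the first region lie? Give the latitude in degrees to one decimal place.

65.1°

For equal true areas on Mercator, apparent areas scale as sec²φ, so the ratio is cos²φ₂ / cos²φ₁.
cos²φ₂ / cos²φ₁ = 3.9  ⇒  cos φ₁ = cos 33.8° / √3.9 = 0.8310/1.975 = 0.4208.
φ₁ = arccos(0.4208) ≈ 65.1°.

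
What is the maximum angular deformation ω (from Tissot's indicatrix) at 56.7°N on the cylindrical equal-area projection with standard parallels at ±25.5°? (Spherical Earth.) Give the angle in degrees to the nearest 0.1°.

54.8°

A cylindrical equal-area projection with standard parallel φ₀ has meridian scale h = cos φ / cos φ₀ and parallel scale k = cos φ₀ / cos φ (so areas are preserved, h·k = 1).
At 56.7°: h = 0.6083, k = 1.644; principal scales a = 1.644, b = 0.6083.
sin(ω/2) = (a − b)/(a + b) = 1.036/2.252 = 0.4599, so ω = 2 arcsin(0.4599) ≈ 54.8°.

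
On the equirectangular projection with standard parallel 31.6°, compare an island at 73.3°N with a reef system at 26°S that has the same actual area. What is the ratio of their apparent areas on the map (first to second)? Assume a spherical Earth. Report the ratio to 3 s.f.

3.13

The equidistant cylindrical projection with φ₀ = 31.6° has h = 1 (meridians true) and k = cos φ₀ / cos φ along parallels.
Areal scale at 73.3°: h·k = 1.000 × 2.964 = 2.964.
Areal scale at 26°: h·k = 1.000 × 0.9476 = 0.9476.
Ratio = 2.964/0.9476 ≈ 3.13.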